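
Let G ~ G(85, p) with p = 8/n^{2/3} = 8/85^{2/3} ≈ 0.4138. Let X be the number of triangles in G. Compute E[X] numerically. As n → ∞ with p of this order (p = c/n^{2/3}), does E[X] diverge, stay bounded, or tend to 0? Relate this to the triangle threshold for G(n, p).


Number of potential triangles: C(85, 3) = 98770.
Each occurs with probability p³ ≈ (0.4138)³ ≈ 7.086505e-02.
By linearity: E[X] = C(85, 3)·p³ ≈ 98770 · 7.086505e-02 ≈ 6999.3412.
Since α = 2/3 < 1, p = c/n^{2/3} ≫ 1/n is above the triangle threshold p ~ 1/n. Asymptotically E[X] ~ (c³/6)·n^{3(1−α)} = (8³/6)·n^{1} → ∞; triangles are abundant w.h.p.

E[X] ≈ 6999.3412; in regime p = Θ(1/n^{2/3}) E[X] diverges (above the triangle threshold p ~ 1/n).


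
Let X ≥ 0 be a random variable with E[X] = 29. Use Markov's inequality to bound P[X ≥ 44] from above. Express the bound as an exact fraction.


μ = E[X] = 29, a = 44.
Markov: P[X ≥ 44] ≤ μ/a = (29)/44 = 29/44.
Numerically: ≈ 0.6591.
(Since a = 44 > μ = 29.0000, the bound 29/44 is < 1 and informative.)

P[X ≥ 44] ≤ 29/44 ≈ 0.6591.


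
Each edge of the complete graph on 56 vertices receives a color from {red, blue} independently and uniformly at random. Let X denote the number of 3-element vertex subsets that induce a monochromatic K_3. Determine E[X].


Let X = Σ_S X_S over the C(56, 3) = 27720 subsets S of size 3, where X_S = 1 if the K_3 on S is monochromatic.
For a fixed S, the K_3 on S has C(3, 2) = 3 edges. P[all 3 edges red] = (1/2)^3, and likewise for blue, so P[monochromatic] = 2·(1/2)^3 = 2^{1 − 3} = 1/4.
By linearity of expectation: E[X] = C(56, 3) · 2^{1 − 3} = 27720 · 1/4 = 6930.
Numerically: E[X] ≈ 6930.000000.

E[X] = C(56,3)·2^(1−C(3,2)) = 6930 ≈ 6930.000000.


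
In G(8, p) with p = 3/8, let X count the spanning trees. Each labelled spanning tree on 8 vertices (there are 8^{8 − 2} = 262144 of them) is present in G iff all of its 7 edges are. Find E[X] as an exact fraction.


K_8 has 8^{8 − 2} = 262144 labelled spanning trees.
For each such spanning tree H, let X_H = 1 if all 7 edges of H are present in G. Then P[X_H = 1] = p^{7} = (3/8)^{7} = 2187/2097152.
By linearity: E[X] = Σ_H E[X_H] = 262144 · p^{7} = 262144 · 2187/2097152 = 2187/8.
Numerically: E[X] ≈ 273.375.

E[X] = 262144 · (3/8)^{7} = 2187/8 ≈ 273.375.


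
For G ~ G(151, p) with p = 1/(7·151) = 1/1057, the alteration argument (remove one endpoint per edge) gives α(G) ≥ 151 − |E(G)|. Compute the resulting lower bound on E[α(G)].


E[|E(G)|] = C(151, 2)·p = 11325 · (1/1057) = 75/7.
E[α(G)] ≥ n − E[|E(G)|] = 151 − 75/7 = 982/7.
Numerically: ≈ 140.28571.
(This is only a lower bound; the true E[α(G)] may be larger.)

E[α(G)] ≥ 982/7 ≈ 140.28571.


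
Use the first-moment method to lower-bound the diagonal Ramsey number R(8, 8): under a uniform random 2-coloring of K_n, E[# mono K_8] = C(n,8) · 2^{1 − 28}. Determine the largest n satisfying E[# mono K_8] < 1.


We need C(n, 8) · 2^{1 − 28} < 1, i.e. C(n, 8) < 2^{28 − 1} = 134217728.
Check values of n near the boundary:
  n = 36: C(36, 8) = 30260340; 30260340 < 134217728? YES
  n = 37: C(37, 8) = 38608020; 38608020 < 134217728? YES
  n = 38: C(38, 8) = 48903492; 48903492 < 134217728? YES
  n = 39: C(39, 8) = 61523748; 61523748 < 134217728? YES
  n = 40: C(40, 8) = 76904685; 76904685 < 134217728? YES
  n = 41: C(41, 8) = 95548245; 95548245 < 134217728? YES
  n = 42: C(42, 8) = 118030185; 118030185 < 134217728? YES
  n = 43: C(43, 8) = 145008513; 145008513 < 134217728? NO
  n = 44: C(44, 8) = 177232627; 177232627 < 134217728? NO
The largest n with C(n, 8) < 134217728 is n = 42 (where E[X] = 118030185/134217728 ≈ 0.879393). Hence R(8, 8) > 42, i.e. R(8, 8) ≥ 43.

Largest n = 42; hence R(8, 8) > 42.


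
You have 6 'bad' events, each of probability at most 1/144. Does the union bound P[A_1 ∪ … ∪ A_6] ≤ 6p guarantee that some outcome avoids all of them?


Union bound: P[∪_{i=1}^{6} A_i] ≤ Σ_i P[A_i] ≤ 6·p = 6·(1/144) = 1/24.
Numerically: 1/24 ≈ 0.0416667.
Is 1/24 < 1? YES.
Since P[∪ A_i] ≤ 1/24 < 1, the complement has P[∩ A_i^c] ≥ 1 − 1/24 = 23/24 > 0, so some outcome avoids every A_i.

6·p = 1/24 ≈ 0.0416667; existence CERTIFIED by the union bound.


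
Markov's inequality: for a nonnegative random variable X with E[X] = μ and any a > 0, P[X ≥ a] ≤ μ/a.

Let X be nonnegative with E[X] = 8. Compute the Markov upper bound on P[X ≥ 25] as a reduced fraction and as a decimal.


μ = E[X] = 8, a = 25.
Markov: P[X ≥ 25] ≤ μ/a = (8)/25 = 8/25.
Numerically: ≈ 0.32000.
(Since a = 25 > μ = 8.00000, the bound 8/25 is < 1 and informative.)

P[X ≥ 25] ≤ 8/25 ≈ 0.32000.


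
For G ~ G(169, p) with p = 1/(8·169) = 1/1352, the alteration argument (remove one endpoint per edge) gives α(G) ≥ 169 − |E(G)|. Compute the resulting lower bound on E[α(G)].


E[|E(G)|] = C(169, 2)·p = 14196 · (1/1352) = 21/2.
E[α(G)] ≥ n − E[|E(G)|] = 169 − 21/2 = 317/2.
Numerically: ≈ 158.50000.
(This is only a lower bound; the true E[α(G)] may be larger.)

E[α(G)] ≥ 317/2 ≈ 158.50000.


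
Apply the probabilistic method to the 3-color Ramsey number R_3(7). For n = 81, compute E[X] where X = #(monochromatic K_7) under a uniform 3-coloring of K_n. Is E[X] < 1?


E[X] = C(81, 7) · 3^{1 − 21} = 3477216600 · 3^{−20} = 3477216600/3486784401.
As a reduced fraction: E[X] = 42928600/43046721 ≈ 0.9972560.
Is E[X] < 1? YES.
Since E[X] < 1, there exists a 3-coloring of K_{81} with no monochromatic K_7; hence R_3(7) > 81.

E[X] = 42928600/43046721 ≈ 0.9972560; E[X] < 1, so R_3(7) > 81.


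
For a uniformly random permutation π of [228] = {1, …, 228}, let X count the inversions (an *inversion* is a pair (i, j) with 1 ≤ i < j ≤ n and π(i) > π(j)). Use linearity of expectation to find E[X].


Write X = Σ X_I over the C(228, 2) = 25878 pairs i < j, with X_I the indicator of one inversion.
There are 25878 indicators.
For each fixed pair i < j, the values π(i) and π(j) are two distinct elements of {1, …, 228} in uniformly random order; by symmetry P[π(i) > π(j)] = 1/2.
By linearity: E[X] = 25878 · (1/2) = C(228, 2) · (1/2) = 25878/2 = 12939 ≈ 12939.000.

E[X] = 12939 = 12939.000.


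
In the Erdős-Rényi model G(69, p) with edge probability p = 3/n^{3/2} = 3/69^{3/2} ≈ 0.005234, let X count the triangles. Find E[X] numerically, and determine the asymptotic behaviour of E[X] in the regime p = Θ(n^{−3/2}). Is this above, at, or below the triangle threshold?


Number of potential triangles: C(69, 3) = 52394.
Each occurs with probability p³ ≈ (0.005234)³ ≈ 1.433979e-07.
By linearity: E[X] = C(69, 3)·p³ ≈ 52394 · 1.433979e-07 ≈ 0.0075.
Since α = 3/2 > 1, p = c/n^{3/2} = o(1/n) is below the triangle threshold p ~ 1/n. Asymptotically E[X] ~ (c³/6)·n^{3(1−α)} = (3³/6)·n^{-1.5} → 0, so by Markov's inequality G has no triangles w.h.p.

E[X] ≈ 0.0075; in regime p = Θ(1/n^{3/2}) E[X] tends to 0 (below the triangle threshold p ~ 1/n).


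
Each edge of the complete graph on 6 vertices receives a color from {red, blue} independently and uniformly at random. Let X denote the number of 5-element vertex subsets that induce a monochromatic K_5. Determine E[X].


Let X = Σ_S X_S over the C(6, 5) = 6 subsets S of size 5, where X_S = 1 if the K_5 on S is monochromatic.
For a fixed S, the K_5 on S has C(5, 2) = 10 edges. P[all 10 edges red] = (1/2)^10, and likewise for blue, so P[monochromatic] = 2·(1/2)^10 = 2^{1 − 10} = 1/512.
By linearity of expectation: E[X] = C(6, 5) · 2^{1 − 10} = 6 · 1/512 = 3/256.
Numerically: E[X] ≈ 0.0117.

E[X] = C(6,5)·2^(1−C(5,2)) = 3/256 ≈ 0.0117.


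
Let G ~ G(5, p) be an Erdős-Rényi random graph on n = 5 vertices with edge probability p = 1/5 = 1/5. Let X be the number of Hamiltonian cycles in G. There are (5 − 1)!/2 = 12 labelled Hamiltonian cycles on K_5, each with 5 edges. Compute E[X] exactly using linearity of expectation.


K_5 has (5 − 1)!/2 = 12 labelled Hamiltonian cycles.
For each such Hamiltonian cycle H, let X_H = 1 if all 5 edges of H are present in G. Then P[X_H = 1] = p^{5} = (1/5)^{5} = 1/3125.
Summing the indicators: E[X] = Σ_H E[X_H] = 12 · p^{5} = 12 · 1/3125 = 12/3125.
Numerically: E[X] ≈ 0.00384.

E[X] = 12 · (1/5)^{5} = 12/3125 ≈ 0.00384.


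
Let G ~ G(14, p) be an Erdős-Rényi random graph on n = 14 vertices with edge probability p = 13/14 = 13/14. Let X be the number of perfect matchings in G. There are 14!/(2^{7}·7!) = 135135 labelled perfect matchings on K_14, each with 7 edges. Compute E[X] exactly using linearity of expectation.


K_14 has 14!/(2^{7}·7!) = 135135 labelled perfect matchings.
For each such perfect matching H, let X_H = 1 if all 7 edges of H are present in G. Then P[X_H = 1] = p^{7} = (13/14)^{7} = 62748517/105413504.
Summing the indicators: E[X] = Σ_H E[X_H] = 135135 · p^{7} = 135135 · 62748517/105413504 = 1211360120685/15059072.
Numerically: E[X] ≈ 80440.6.

E[X] = 135135 · (13/14)^{7} = 1211360120685/15059072 ≈ 80440.6.


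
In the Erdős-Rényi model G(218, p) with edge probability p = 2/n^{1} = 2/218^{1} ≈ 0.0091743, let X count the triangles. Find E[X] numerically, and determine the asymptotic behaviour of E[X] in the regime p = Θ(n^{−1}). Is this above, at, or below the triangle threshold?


Number of potential triangles: C(218, 3) = 1703016.
Each occurs with probability p³ ≈ (0.0091743)³ ≈ 7.7218348e-07.
By linearity: E[X] = C(218, 3)·p³ ≈ 1703016 · 7.7218348e-07 ≈ 1.31504.
Here α = 1, so p = 2/n is exactly at the triangle threshold p ~ 1/n. Asymptotically E[X] → c³/6 = 2³/6 = 4/3 ≈ 1.33333, a bounded constant. In this regime the triangle count is asymptotically Poisson(c³/6).

E[X] ≈ 1.31504; in regime p = Θ(1/n^{1}) E[X] stays bounded (at the triangle threshold p ~ 1/n).


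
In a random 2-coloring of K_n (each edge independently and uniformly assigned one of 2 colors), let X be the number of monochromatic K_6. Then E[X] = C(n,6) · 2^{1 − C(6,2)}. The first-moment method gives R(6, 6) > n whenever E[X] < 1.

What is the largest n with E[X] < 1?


We need C(n, 6) · 2^{1 − 15} < 1, i.e. C(n, 6) < 2^{15 − 1} = 16384.
Check values of n near the boundary:
  n = 15: C(15, 6) = 5005; 5005 < 16384? YES
  n = 16: C(16, 6) = 8008; 8008 < 16384? YES
  n = 17: C(17, 6) = 12376; 12376 < 16384? YES
  n = 18: C(18, 6) = 18564; 18564 < 16384? NO
The largest n with C(n, 6) < 16384 is n = 17 (where E[X] = 1547/2048 ≈ 0.755371). Hence R(6, 6) > 17, i.e. R(6, 6) ≥ 18.

Largest n = 17; hence R(6, 6) > 17.


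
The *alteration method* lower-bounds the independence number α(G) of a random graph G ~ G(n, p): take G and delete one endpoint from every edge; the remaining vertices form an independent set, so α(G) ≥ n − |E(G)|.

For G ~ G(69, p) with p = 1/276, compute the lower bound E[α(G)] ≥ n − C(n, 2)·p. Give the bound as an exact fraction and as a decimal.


E[|E(G)|] = C(69, 2)·p = 2346 · (1/276) = 17/2.
E[α(G)] ≥ n − E[|E(G)|] = 69 − 17/2 = 121/2.
Numerically: ≈ 60.500000.
(This is only a lower bound; the true E[α(G)] may be larger.)

E[α(G)] ≥ 121/2 ≈ 60.500000.


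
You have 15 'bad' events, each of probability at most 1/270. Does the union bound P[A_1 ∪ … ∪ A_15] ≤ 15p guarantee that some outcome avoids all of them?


Union bound: P[∪_{i=1}^{15} A_i] ≤ Σ_i P[A_i] ≤ 15·p = 15·(1/270) = 1/18.
Numerically: 1/18 ≈ 0.0556.
Is 1/18 < 1? YES.
Since P[∪ A_i] ≤ 1/18 < 1, the complement has P[∩ A_i^c] ≥ 1 − 1/18 = 17/18 > 0, so some outcome avoids every A_i.

15·p = 1/18 ≈ 0.0556; existence CERTIFIED by the union bound.


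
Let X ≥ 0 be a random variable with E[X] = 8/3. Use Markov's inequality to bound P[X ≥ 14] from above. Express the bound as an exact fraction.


μ = E[X] = 8/3, a = 14.
Markov: P[X ≥ 14] ≤ μ/a = (8/3)/14 = 4/21.
Numerically: ≈ 0.190476.
(Since a = 14 > μ = 2.666667, the bound 4/21 is < 1 and informative.)

P[X ≥ 14] ≤ 4/21 ≈ 0.190476.


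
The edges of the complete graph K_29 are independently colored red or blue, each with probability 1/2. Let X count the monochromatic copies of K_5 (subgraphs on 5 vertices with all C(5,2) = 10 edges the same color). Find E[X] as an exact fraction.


Let X = Σ_S X_S over the C(29, 5) = 118755 subsets S of size 5, where X_S = 1 if the K_5 on S is monochromatic.
For a fixed S, the K_5 on S has C(5, 2) = 10 edges. P[all 10 edges red] = (1/2)^10, and likewise for blue, so P[monochromatic] = 2·(1/2)^10 = 2^{1 − 10} = 1/512.
By linearity of expectation: E[X] = C(29, 5) · 2^{1 − 10} = 118755 · 1/512 = 118755/512.
Numerically: E[X] ≈ 231.943359.

E[X] = C(29,5)·2^(1−C(5,2)) = 118755/512 ≈ 231.943359.


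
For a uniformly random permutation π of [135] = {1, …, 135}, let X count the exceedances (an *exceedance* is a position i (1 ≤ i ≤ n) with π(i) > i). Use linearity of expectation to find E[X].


Write X = Σ_{i=1}^{135} X_i, where X_i = 1_{π(i) > i}.
For each fixed i, π(i) is uniform over {1, …, 135} (marginal of a uniform permutation), so P[π(i) > i] = (n − i)/n. Summing: Σ_{i=1}^{135} (n − i)/n = (0 + 1 + … + 134)/135 = 135(135 − 1)/(2·135) = (135 − 1)/2.
Hence E[X] = Σ_{i=1}^{135} (135 − i)/135 = 67 ≈ 67.000.

E[X] = 67 = 67.000.


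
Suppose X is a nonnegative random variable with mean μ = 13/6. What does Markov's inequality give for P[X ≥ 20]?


μ = E[X] = 13/6, a = 20.
Markov: P[X ≥ 20] ≤ μ/a = (13/6)/20 = 13/120.
Numerically: ≈ 0.108333.
(Since a = 20 > μ = 2.166667, the bound 13/120 is < 1 and informative.)

P[X ≥ 20] ≤ 13/120 ≈ 0.108333.


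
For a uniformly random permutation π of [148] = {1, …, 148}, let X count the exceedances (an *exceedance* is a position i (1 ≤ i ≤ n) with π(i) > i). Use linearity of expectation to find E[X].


Write X = Σ_{i=1}^{148} X_i, where X_i = 1_{π(i) > i}.
For each fixed i, π(i) is uniform over {1, …, 148} (marginal of a uniform permutation), so P[π(i) > i] = (n − i)/n. Summing: Σ_{i=1}^{148} (n − i)/n = (0 + 1 + … + 147)/148 = 148(148 − 1)/(2·148) = (148 − 1)/2.
Hence E[X] = Σ_{i=1}^{148} (148 − i)/148 = 147/2 ≈ 73.500000.

E[X] = 147/2 = 73.500000.


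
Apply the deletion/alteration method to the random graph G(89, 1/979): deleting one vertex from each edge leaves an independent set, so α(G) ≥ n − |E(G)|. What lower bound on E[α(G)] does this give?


E[|E(G)|] = C(89, 2)·p = 3916 · (1/979) = 4.
E[α(G)] ≥ n − E[|E(G)|] = 89 − 4 = 85.
Numerically: ≈ 85.000000.
(This is only a lower bound; the true E[α(G)] may be larger.)

E[α(G)] ≥ 85 ≈ 85.000000.


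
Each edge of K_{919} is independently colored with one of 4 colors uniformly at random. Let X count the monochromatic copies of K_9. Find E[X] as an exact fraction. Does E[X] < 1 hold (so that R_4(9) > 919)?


E[X] = C(919, 9) · 4^{1 − 36} = 1238828681639563077558 · 4^{−35} = 1238828681639563077558/1180591620717411303424.
As a reduced fraction: E[X] = 619414340819781538779/590295810358705651712 ≈ 1.04933.
Is E[X] < 1? NO.
Since E[X] ≥ 1, the first-moment bound is inconclusive at n = 919; it does NOT by itself certify R_4(9) > 919.

E[X] = 619414340819781538779/590295810358705651712 ≈ 1.04933; E[X] ≥ 1; first-moment method inconclusive here.


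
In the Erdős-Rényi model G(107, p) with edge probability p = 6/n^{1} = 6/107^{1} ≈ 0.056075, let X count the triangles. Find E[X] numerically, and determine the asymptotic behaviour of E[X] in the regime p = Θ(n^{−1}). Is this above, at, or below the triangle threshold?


Number of potential triangles: C(107, 3) = 198485.
Each occurs with probability p³ ≈ (0.056075)³ ≈ 1.7632034e-04.
By linearity: E[X] = C(107, 3)·p³ ≈ 198485 · 1.7632034e-04 ≈ 34.99694.
Here α = 1, so p = 6/n is exactly at the triangle threshold p ~ 1/n. Asymptotically E[X] → c³/6 = 6³/6 = 36 ≈ 36.00000, a bounded constant. In this regime the triangle count is asymptotically Poisson(c³/6).

E[X] ≈ 34.99694; in regime p = Θ(1/n^{1}) E[X] stays bounded (at the triangle threshold p ~ 1/n).


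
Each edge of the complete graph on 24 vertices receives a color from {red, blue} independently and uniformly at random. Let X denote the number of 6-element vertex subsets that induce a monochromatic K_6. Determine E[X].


Let X = Σ_S X_S over the C(24, 6) = 134596 subsets S of size 6, where X_S = 1 if the K_6 on S is monochromatic.
For a fixed S, the K_6 on S has C(6, 2) = 15 edges. P[all 15 edges red] = (1/2)^15, and likewise for blue, so P[monochromatic] = 2·(1/2)^15 = 2^{1 − 15} = 1/16384.
By linearity of expectation: E[X] = C(24, 6) · 2^{1 − 15} = 134596 · 1/16384 = 33649/4096.
Numerically: E[X] ≈ 8.215.

E[X] = C(24,6)·2^(1−C(6,2)) = 33649/4096 ≈ 8.215.


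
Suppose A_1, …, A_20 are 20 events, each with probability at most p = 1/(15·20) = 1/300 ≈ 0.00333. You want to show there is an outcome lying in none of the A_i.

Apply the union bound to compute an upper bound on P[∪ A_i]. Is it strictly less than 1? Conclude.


Union bound: P[∪_{i=1}^{20} A_i] ≤ Σ_i P[A_i] ≤ 20·p = 20·(1/300) = 1/15.
Numerically: 1/15 ≈ 0.06667.
Is 1/15 < 1? YES.
Since P[∪ A_i] ≤ 1/15 < 1, the complement has P[∩ A_i^c] ≥ 1 − 1/15 = 14/15 > 0, so some outcome avoids every A_i.

20·p = 1/15 ≈ 0.06667; existence CERTIFIED by the union bound.


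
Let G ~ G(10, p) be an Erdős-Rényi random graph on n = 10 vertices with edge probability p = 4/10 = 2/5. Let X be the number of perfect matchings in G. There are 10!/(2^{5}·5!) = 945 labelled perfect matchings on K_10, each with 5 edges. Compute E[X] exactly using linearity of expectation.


K_10 has 10!/(2^{5}·5!) = 945 labelled perfect matchings.
For each such perfect matching H, let X_H = 1 if all 5 edges of H are present in G. Then P[X_H = 1] = p^{5} = (2/5)^{5} = 32/3125.
Summing the indicators: E[X] = Σ_H E[X_H] = 945 · p^{5} = 945 · 32/3125 = 6048/625.
Numerically: E[X] ≈ 9.6768.

E[X] = 945 · (2/5)^{5} = 6048/625 ≈ 9.6768.


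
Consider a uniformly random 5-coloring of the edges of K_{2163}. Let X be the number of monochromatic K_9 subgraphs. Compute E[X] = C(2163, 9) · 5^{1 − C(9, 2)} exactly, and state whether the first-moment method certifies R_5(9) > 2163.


E[X] = C(2163, 9) · 5^{1 − 36} = 2808716806866462450348390 · 5^{−35} = 2808716806866462450348390/2910383045673370361328125.
As a reduced fraction: E[X] = 561743361373292490069678/582076609134674072265625 ≈ 0.965.
Is E[X] < 1? YES.
Since E[X] < 1, there exists a 5-coloring of K_{2163} with no monochromatic K_9; hence R_5(9) > 2163.

E[X] = 561743361373292490069678/582076609134674072265625 ≈ 0.965; E[X] < 1, so R_5(9) > 2163.


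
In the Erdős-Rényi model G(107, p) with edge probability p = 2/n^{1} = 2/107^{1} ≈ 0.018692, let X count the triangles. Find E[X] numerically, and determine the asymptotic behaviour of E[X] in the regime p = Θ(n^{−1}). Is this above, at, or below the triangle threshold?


Number of potential triangles: C(107, 3) = 198485.
Each occurs with probability p³ ≈ (0.018692)³ ≈ 6.5303830e-06.
By linearity: E[X] = C(107, 3)·p³ ≈ 198485 · 6.5303830e-06 ≈ 1.29618.
Here α = 1, so p = 2/n is exactly at the triangle threshold p ~ 1/n. Asymptotically E[X] → c³/6 = 2³/6 = 4/3 ≈ 1.33333, a bounded constant. In this regime the triangle count is asymptotically Poisson(c³/6).

E[X] ≈ 1.29618; in regime p = Θ(1/n^{1}) E[X] stays bounded (at the triangle threshold p ~ 1/n).


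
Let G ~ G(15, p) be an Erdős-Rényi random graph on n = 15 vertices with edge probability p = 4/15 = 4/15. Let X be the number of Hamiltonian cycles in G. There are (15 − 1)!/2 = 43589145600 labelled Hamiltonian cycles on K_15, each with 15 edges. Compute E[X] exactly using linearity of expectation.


K_15 has (15 − 1)!/2 = 43589145600 labelled Hamiltonian cycles.
For each such Hamiltonian cycle H, let X_H = 1 if all 15 edges of H are present in G. Then P[X_H = 1] = p^{15} = (4/15)^{15} = 1073741824/437893890380859375.
By linearity: E[X] = Σ_H E[X_H] = 43589145600 · p^{15} = 43589145600 · 1073741824/437893890380859375 = 7704277975826432/72081298828125.
Numerically: E[X] ≈ 107.

E[X] = 43589145600 · (4/15)^{15} = 7704277975826432/72081298828125 ≈ 107.


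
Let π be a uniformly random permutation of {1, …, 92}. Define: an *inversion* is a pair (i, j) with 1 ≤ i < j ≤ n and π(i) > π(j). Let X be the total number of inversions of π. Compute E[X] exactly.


Write X = Σ X_I over the C(92, 2) = 4186 pairs i < j, with X_I the indicator of one inversion.
There are 4186 indicators.
For each fixed pair i < j, the values π(i) and π(j) are two distinct elements of {1, …, 92} in uniformly random order; by symmetry P[π(i) > π(j)] = 1/2.
By linearity: E[X] = 4186 · (1/2) = C(92, 2) · (1/2) = 4186/2 = 2093 ≈ 2093.000.

E[X] = 2093 = 2093.000.


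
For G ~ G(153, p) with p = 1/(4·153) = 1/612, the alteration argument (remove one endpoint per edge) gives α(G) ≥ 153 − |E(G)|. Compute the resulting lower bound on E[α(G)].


E[|E(G)|] = C(153, 2)·p = 11628 · (1/612) = 19.
E[α(G)] ≥ n − E[|E(G)|] = 153 − 19 = 134.
Numerically: ≈ 134.000.
(This is only a lower bound; the true E[α(G)] may be larger.)

E[α(G)] ≥ 134 ≈ 134.000.


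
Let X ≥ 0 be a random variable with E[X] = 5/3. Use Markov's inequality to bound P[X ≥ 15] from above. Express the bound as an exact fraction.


μ = E[X] = 5/3, a = 15.
Markov: P[X ≥ 15] ≤ μ/a = (5/3)/15 = 1/9.
Numerically: ≈ 0.111111.
(Since a = 15 > μ = 1.666667, the bound 1/9 is < 1 and informative.)

P[X ≥ 15] ≤ 1/9 ≈ 0.111111.


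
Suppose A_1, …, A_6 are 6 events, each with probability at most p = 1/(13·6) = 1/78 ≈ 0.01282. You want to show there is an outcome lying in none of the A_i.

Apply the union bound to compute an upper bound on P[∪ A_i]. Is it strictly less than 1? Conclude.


Union bound: P[∪_{i=1}^{6} A_i] ≤ Σ_i P[A_i] ≤ 6·p = 6·(1/78) = 1/13.
Numerically: 1/13 ≈ 0.07692.
Is 1/13 < 1? YES.
Since P[∪ A_i] ≤ 1/13 < 1, the complement has P[∩ A_i^c] ≥ 1 − 1/13 = 12/13 > 0, so some outcome avoids every A_i.

6·p = 1/13 ≈ 0.07692; existence CERTIFIED by the union bound.


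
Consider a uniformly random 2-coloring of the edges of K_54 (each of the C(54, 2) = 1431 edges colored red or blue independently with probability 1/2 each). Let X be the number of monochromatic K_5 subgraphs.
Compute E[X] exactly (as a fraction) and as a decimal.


Let X = Σ_S X_S over the C(54, 5) = 3162510 subsets S of size 5, where X_S = 1 if the K_5 on S is monochromatic.
For a fixed S, the K_5 on S has C(5, 2) = 10 edges. P[all 10 edges red] = (1/2)^10, and likewise for blue, so P[monochromatic] = 2·(1/2)^10 = 2^{1 − 10} = 1/512.
By linearity of expectation: E[X] = C(54, 5) · 2^{1 − 10} = 3162510 · 1/512 = 1581255/256.
Numerically: E[X] ≈ 6176.7773.

E[X] = C(54,5)·2^(1−C(5,2)) = 1581255/256 ≈ 6176.7773.


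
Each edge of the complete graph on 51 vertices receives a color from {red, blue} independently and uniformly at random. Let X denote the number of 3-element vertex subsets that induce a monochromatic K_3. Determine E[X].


Let X = Σ_S X_S over the C(51, 3) = 20825 subsets S of size 3, where X_S = 1 if the K_3 on S is monochromatic.
For a fixed S, the K_3 on S has C(3, 2) = 3 edges. P[all 3 edges red] = (1/2)^3, and likewise for blue, so P[monochromatic] = 2·(1/2)^3 = 2^{1 − 3} = 1/4.
Summing: E[X] = C(51, 3) · 2^{1 − 3} = 20825 · 1/4 = 20825/4.
Numerically: E[X] ≈ 5206.25000.

E[X] = C(51,3)·2^(1−C(3,2)) = 20825/4 ≈ 5206.25000.


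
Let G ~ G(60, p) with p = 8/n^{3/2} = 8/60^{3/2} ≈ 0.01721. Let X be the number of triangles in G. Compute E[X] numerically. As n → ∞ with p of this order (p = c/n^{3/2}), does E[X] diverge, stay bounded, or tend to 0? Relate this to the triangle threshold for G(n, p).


Number of potential triangles: C(60, 3) = 34220.
Each occurs with probability p³ ≈ (0.01721)³ ≈ 5.100225e-06.
By linearity: E[X] = C(60, 3)·p³ ≈ 34220 · 5.100225e-06 ≈ 0.1745.
Since α = 3/2 > 1, p = c/n^{3/2} = o(1/n) is below the triangle threshold p ~ 1/n. Asymptotically E[X] ~ (c³/6)·n^{3(1−α)} = (8³/6)·n^{-1.5} → 0, so by Markov's inequality G has no triangles w.h.p.

E[X] ≈ 0.1745; in regime p = Θ(1/n^{3/2}) E[X] tends to 0 (below the triangle threshold p ~ 1/n).


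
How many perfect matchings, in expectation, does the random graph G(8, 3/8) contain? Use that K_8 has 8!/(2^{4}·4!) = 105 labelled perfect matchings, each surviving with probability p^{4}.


K_8 has 8!/(2^{4}·4!) = 105 labelled perfect matchings.
For each such perfect matching H, let X_H = 1 if all 4 edges of H are present in G. Then P[X_H = 1] = p^{4} = (3/8)^{4} = 81/4096.
By linearity of expectation: E[X] = Σ_H E[X_H] = 105 · p^{4} = 105 · 81/4096 = 8505/4096.
Numerically: E[X] ≈ 2.07642.

E[X] = 105 · (3/8)^{4} = 8505/4096 ≈ 2.07642.


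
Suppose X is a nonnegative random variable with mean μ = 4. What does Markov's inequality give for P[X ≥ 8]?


μ = E[X] = 4, a = 8.
Markov: P[X ≥ 8] ≤ μ/a = (4)/8 = 1/2.
Numerically: ≈ 0.50000.
(Since a = 8 > μ = 4.00000, the bound 1/2 is < 1 and informative.)

P[X ≥ 8] ≤ 1/2 ≈ 0.50000.


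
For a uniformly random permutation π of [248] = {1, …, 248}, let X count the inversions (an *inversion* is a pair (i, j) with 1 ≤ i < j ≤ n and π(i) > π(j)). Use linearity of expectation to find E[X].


Write X = Σ X_I over the C(248, 2) = 30628 pairs i < j, with X_I the indicator of one inversion.
There are 30628 indicators.
For each fixed pair i < j, the values π(i) and π(j) are two distinct elements of {1, …, 248} in uniformly random order; by symmetry P[π(i) > π(j)] = 1/2.
By linearity: E[X] = 30628 · (1/2) = C(248, 2) · (1/2) = 30628/2 = 15314 ≈ 15314.000000.

E[X] = 15314 = 15314.000000.


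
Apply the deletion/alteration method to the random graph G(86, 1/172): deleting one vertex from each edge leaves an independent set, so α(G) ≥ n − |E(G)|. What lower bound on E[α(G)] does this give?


E[|E(G)|] = C(86, 2)·p = 3655 · (1/172) = 85/4.
E[α(G)] ≥ n − E[|E(G)|] = 86 − 85/4 = 259/4.
Numerically: ≈ 64.750.
(This is only a lower bound; the true E[α(G)] may be larger.)

E[α(G)] ≥ 259/4 ≈ 64.750.


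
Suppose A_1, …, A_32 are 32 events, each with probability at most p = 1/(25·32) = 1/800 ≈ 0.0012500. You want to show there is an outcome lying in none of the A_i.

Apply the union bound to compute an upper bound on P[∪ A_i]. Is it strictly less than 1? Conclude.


Union bound: P[∪_{i=1}^{32} A_i] ≤ Σ_i P[A_i] ≤ 32·p = 32·(1/800) = 1/25.
Numerically: 1/25 ≈ 0.0400000.
Is 1/25 < 1? YES.
Since P[∪ A_i] ≤ 1/25 < 1, the complement has P[∩ A_i^c] ≥ 1 − 1/25 = 24/25 > 0, so some outcome avoids every A_i.

32·p = 1/25 ≈ 0.0400000; existence CERTIFIED by the union bound.


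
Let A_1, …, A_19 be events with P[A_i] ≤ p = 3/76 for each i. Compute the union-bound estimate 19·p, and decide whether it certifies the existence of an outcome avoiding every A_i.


Union bound: P[∪_{i=1}^{19} A_i] ≤ Σ_i P[A_i] ≤ 19·p = 19·(3/76) = 3/4.
Numerically: 3/4 ≈ 0.750.
Is 3/4 < 1? YES.
Since P[∪ A_i] ≤ 3/4 < 1, the complement has P[∩ A_i^c] ≥ 1 − 3/4 = 1/4 > 0, so some outcome avoids every A_i.

19·p = 3/4 ≈ 0.750; existence CERTIFIED by the union bound.


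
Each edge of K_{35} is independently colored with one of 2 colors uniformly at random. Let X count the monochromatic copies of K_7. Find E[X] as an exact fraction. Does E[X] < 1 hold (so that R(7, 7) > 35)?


E[X] = C(35, 7) · 2^{1 − 21} = 6724520 · 2^{−20} = 6724520/1048576.
As a reduced fraction: E[X] = 840565/131072 ≈ 6.413.
Is E[X] < 1? NO.
Since E[X] ≥ 1, the first-moment bound is inconclusive at n = 35; it does NOT by itself certify R(7, 7) > 35.

E[X] = 840565/131072 ≈ 6.413; E[X] ≥ 1; first-moment method inconclusive here.


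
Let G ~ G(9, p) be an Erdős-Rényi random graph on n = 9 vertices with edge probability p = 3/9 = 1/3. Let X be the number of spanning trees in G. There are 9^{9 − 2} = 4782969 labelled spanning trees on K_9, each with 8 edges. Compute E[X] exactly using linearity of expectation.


K_9 has 9^{9 − 2} = 4782969 labelled spanning trees.
For each such spanning tree H, let X_H = 1 if all 8 edges of H are present in G. Then P[X_H = 1] = p^{8} = (1/3)^{8} = 1/6561.
By linearity of expectation: E[X] = Σ_H E[X_H] = 4782969 · p^{8} = 4782969 · 1/6561 = 729.
Numerically: E[X] ≈ 729.

E[X] = 4782969 · (1/3)^{8} = 729 ≈ 729.


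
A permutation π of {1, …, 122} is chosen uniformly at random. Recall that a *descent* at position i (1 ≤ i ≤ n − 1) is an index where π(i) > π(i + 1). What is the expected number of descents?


Write X = Σ X_I over i = 1, …, 121, with X_I the indicator of one descent.
There are 121 indicators.
For each fixed i, the pair (π(i), π(i+1)) is a uniformly random ordered pair of distinct values from {1, …, 122}; by symmetry P[π(i) > π(i+1)] = 1/2.
By linearity: E[X] = 121 · (1/2) = (122 − 1) · (1/2) = 121/2 ≈ 60.500000.

E[X] = 121/2 = 60.500000.


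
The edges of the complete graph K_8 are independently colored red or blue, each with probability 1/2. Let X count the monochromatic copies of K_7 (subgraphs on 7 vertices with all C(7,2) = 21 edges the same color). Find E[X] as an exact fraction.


Let X = Σ_S X_S over the C(8, 7) = 8 subsets S of size 7, where X_S = 1 if the K_7 on S is monochromatic.
For a fixed S, the K_7 on S has C(7, 2) = 21 edges. P[all 21 edges red] = (1/2)^21, and likewise for blue, so P[monochromatic] = 2·(1/2)^21 = 2^{1 − 21} = 1/1048576.
By linearity of expectation: E[X] = C(8, 7) · 2^{1 − 21} = 8 · 1/1048576 = 1/131072.
Numerically: E[X] ≈ 0.000.

E[X] = C(8,7)·2^(1−C(7,2)) = 1/131072 ≈ 0.000.


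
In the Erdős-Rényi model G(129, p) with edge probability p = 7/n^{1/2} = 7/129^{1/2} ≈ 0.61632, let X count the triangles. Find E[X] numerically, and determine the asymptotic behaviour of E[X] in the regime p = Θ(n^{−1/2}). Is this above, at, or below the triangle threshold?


Number of potential triangles: C(129, 3) = 349504.
Each occurs with probability p³ ≈ (0.61632)³ ≈ 2.3410439e-01.
By linearity: E[X] = C(129, 3)·p³ ≈ 349504 · 2.3410439e-01 ≈ 81820.42012.
Since α = 1/2 < 1, p = c/n^{1/2} ≫ 1/n is above the triangle threshold p ~ 1/n. Asymptotically E[X] ~ (c³/6)·n^{3(1−α)} = (7³/6)·n^{1.5} → ∞; triangles are abundant w.h.p.

E[X] ≈ 81820.42012; in regime p = Θ(1/n^{1/2}) E[X] diverges (above the triangle threshold p ~ 1/n).


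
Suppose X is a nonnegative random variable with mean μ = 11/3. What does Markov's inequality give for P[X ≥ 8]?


μ = E[X] = 11/3, a = 8.
Markov: P[X ≥ 8] ≤ μ/a = (11/3)/8 = 11/24.
Numerically: ≈ 0.4583.
(Since a = 8 > μ = 3.6667, the bound 11/24 is < 1 and informative.)

P[X ≥ 8] ≤ 11/24 ≈ 0.4583.


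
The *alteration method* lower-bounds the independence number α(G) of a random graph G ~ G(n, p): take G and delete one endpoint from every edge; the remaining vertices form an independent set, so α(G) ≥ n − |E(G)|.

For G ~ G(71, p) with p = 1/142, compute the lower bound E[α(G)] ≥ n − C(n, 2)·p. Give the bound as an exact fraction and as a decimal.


E[|E(G)|] = C(71, 2)·p = 2485 · (1/142) = 35/2.
E[α(G)] ≥ n − E[|E(G)|] = 71 − 35/2 = 107/2.
Numerically: ≈ 53.500.
(This is only a lower bound; the true E[α(G)] may be larger.)

E[α(G)] ≥ 107/2 ≈ 53.500.


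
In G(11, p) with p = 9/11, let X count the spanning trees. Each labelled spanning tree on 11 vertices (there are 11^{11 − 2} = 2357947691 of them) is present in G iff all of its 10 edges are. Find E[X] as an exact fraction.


K_11 has 11^{11 − 2} = 2357947691 labelled spanning trees.
For each such spanning tree H, let X_H = 1 if all 10 edges of H are present in G. Then P[X_H = 1] = p^{10} = (9/11)^{10} = 3486784401/25937424601.
By linearity of expectation: E[X] = Σ_H E[X_H] = 2357947691 · p^{10} = 2357947691 · 3486784401/25937424601 = 3486784401/11.
Numerically: E[X] ≈ 3.1698e+08.

E[X] = 2357947691 · (9/11)^{10} = 3486784401/11 ≈ 3.1698e+08.


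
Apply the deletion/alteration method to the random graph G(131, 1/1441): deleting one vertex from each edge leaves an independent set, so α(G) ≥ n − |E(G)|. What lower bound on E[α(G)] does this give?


E[|E(G)|] = C(131, 2)·p = 8515 · (1/1441) = 65/11.
E[α(G)] ≥ n − E[|E(G)|] = 131 − 65/11 = 1376/11.
Numerically: ≈ 125.090909.
(This is only a lower bound; the true E[α(G)] may be larger.)

E[α(G)] ≥ 1376/11 ≈ 125.090909.


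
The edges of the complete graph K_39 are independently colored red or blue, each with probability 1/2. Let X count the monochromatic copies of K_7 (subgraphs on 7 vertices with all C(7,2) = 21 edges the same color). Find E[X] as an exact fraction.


Let X = Σ_S X_S over the C(39, 7) = 15380937 subsets S of size 7, where X_S = 1 if the K_7 on S is monochromatic.
For a fixed S, the K_7 on S has C(7, 2) = 21 edges. P[all 21 edges red] = (1/2)^21, and likewise for blue, so P[monochromatic] = 2·(1/2)^21 = 2^{1 − 21} = 1/1048576.
Summing: E[X] = C(39, 7) · 2^{1 − 21} = 15380937 · 1/1048576 = 15380937/1048576.
Numerically: E[X] ≈ 14.668.

E[X] = C(39,7)·2^(1−C(7,2)) = 15380937/1048576 ≈ 14.668.


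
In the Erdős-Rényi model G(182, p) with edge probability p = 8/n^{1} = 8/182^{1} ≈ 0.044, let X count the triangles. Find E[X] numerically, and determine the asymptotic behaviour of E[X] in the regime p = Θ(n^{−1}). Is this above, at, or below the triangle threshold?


Number of potential triangles: C(182, 3) = 988260.
Each occurs with probability p³ ≈ (0.044)³ ≈ 8.49290e-05.
By linearity: E[X] = C(182, 3)·p³ ≈ 988260 · 8.49290e-05 ≈ 83.932.
Here α = 1, so p = 8/n is exactly at the triangle threshold p ~ 1/n. Asymptotically E[X] → c³/6 = 8³/6 = 256/3 ≈ 85.333, a bounded constant. In this regime the triangle count is asymptotically Poisson(c³/6).

E[X] ≈ 83.932; in regime p = Θ(1/n^{1}) E[X] stays bounded (at the triangle threshold p ~ 1/n).


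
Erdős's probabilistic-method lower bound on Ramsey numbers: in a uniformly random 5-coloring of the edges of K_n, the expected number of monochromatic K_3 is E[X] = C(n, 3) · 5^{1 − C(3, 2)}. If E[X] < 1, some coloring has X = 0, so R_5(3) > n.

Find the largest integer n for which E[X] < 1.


We need C(n, 3) · 5^{1 − 3} < 1, i.e. C(n, 3) < 5^{3 − 1} = 25.
Check values of n near the boundary:
  n = 3: C(3, 3) = 1; 1 < 25? YES
  n = 4: C(4, 3) = 4; 4 < 25? YES
  n = 5: C(5, 3) = 10; 10 < 25? YES
  n = 6: C(6, 3) = 20; 20 < 25? YES
  n = 7: C(7, 3) = 35; 35 < 25? NO
  n = 8: C(8, 3) = 56; 56 < 25? NO
  n = 9: C(9, 3) = 84; 84 < 25? NO
The largest n with C(n, 3) < 25 is n = 6 (where E[X] = 4/5 ≈ 0.800000). Hence R_5(3) > 6, i.e. R_5(3) ≥ 7.

Largest n = 6; hence R_5(3) > 6.


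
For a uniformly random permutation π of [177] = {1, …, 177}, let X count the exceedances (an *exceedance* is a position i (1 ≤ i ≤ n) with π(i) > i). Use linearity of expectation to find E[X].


Write X = Σ_{i=1}^{177} X_i, where X_i = 1_{π(i) > i}.
For each fixed i, π(i) is uniform over {1, …, 177} (marginal of a uniform permutation), so P[π(i) > i] = (n − i)/n. Summing: Σ_{i=1}^{177} (n − i)/n = (0 + 1 + … + 176)/177 = 177(177 − 1)/(2·177) = (177 − 1)/2.
Hence E[X] = Σ_{i=1}^{177} (177 − i)/177 = 88 ≈ 88.000000.

E[X] = 88 = 88.000000.


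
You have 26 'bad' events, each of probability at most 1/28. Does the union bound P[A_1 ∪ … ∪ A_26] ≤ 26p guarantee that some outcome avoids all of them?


Union bound: P[∪_{i=1}^{26} A_i] ≤ Σ_i P[A_i] ≤ 26·p = 26·(1/28) = 13/14.
Numerically: 13/14 ≈ 0.9286.
Is 13/14 < 1? YES.
Since P[∪ A_i] ≤ 13/14 < 1, the complement has P[∩ A_i^c] ≥ 1 − 13/14 = 1/14 > 0, so some outcome avoids every A_i.

26·p = 13/14 ≈ 0.9286; existence CERTIFIED by the union bound.


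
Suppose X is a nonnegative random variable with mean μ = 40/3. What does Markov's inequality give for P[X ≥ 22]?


μ = E[X] = 40/3, a = 22.
Markov: P[X ≥ 22] ≤ μ/a = (40/3)/22 = 20/33.
Numerically: ≈ 0.606061.
(Since a = 22 > μ = 13.333333, the bound 20/33 is < 1 and informative.)

P[X ≥ 22] ≤ 20/33 ≈ 0.606061.


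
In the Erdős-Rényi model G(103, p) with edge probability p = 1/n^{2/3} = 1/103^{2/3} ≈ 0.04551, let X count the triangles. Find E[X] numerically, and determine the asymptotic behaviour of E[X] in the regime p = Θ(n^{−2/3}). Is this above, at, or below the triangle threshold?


Number of potential triangles: C(103, 3) = 176851.
Each occurs with probability p³ ≈ (0.04551)³ ≈ 9.4259591e-05.
By linearity: E[X] = C(103, 3)·p³ ≈ 176851 · 9.4259591e-05 ≈ 16.66990.
Since α = 2/3 < 1, p = c/n^{2/3} ≫ 1/n is above the triangle threshold p ~ 1/n. Asymptotically E[X] ~ (c³/6)·n^{3(1−α)} = (1³/6)·n^{1} → ∞; triangles are abundant w.h.p.

E[X] ≈ 16.66990; in regime p = Θ(1/n^{2/3}) E[X] diverges (above the triangle threshold p ~ 1/n).


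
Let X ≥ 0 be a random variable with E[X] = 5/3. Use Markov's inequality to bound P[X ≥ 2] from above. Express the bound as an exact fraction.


μ = E[X] = 5/3, a = 2.
Markov: P[X ≥ 2] ≤ μ/a = (5/3)/2 = 5/6.
Numerically: ≈ 0.833333.
(Since a = 2 > μ = 1.666667, the bound 5/6 is < 1 and informative.)

P[X ≥ 2] ≤ 5/6 ≈ 0.833333.


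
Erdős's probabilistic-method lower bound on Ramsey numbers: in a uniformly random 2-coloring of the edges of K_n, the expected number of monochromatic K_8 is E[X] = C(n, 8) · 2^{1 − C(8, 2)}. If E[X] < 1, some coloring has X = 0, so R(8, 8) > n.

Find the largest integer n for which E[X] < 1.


We need C(n, 8) · 2^{1 − 28} < 1, i.e. C(n, 8) < 2^{28 − 1} = 134217728.
Check values of n near the boundary:
  n = 40: C(40, 8) = 76904685; 76904685 < 134217728? YES
  n = 41: C(41, 8) = 95548245; 95548245 < 134217728? YES
  n = 42: C(42, 8) = 118030185; 118030185 < 134217728? YES
  n = 43: C(43, 8) = 145008513; 145008513 < 134217728? NO
  n = 44: C(44, 8) = 177232627; 177232627 < 134217728? NO
  n = 45: C(45, 8) = 215553195; 215553195 < 134217728? NO
The largest n with C(n, 8) < 134217728 is n = 42 (where E[X] = 118030185/134217728 ≈ 0.879393). Hence R(8, 8) > 42, i.e. R(8, 8) ≥ 43.

Largest n = 42; hence R(8, 8) > 42.


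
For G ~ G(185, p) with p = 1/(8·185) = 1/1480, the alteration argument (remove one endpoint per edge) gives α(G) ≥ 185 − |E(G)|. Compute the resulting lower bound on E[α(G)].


E[|E(G)|] = C(185, 2)·p = 17020 · (1/1480) = 23/2.
E[α(G)] ≥ n − E[|E(G)|] = 185 − 23/2 = 347/2.
Numerically: ≈ 173.500.
(This is only a lower bound; the true E[α(G)] may be larger.)

E[α(G)] ≥ 347/2 ≈ 173.500.


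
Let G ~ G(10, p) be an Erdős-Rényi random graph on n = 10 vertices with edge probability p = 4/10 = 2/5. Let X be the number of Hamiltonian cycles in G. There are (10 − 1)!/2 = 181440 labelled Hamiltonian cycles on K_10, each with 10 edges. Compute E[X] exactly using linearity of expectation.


K_10 has (10 − 1)!/2 = 181440 labelled Hamiltonian cycles.
For each such Hamiltonian cycle H, let X_H = 1 if all 10 edges of H are present in G. Then P[X_H = 1] = p^{10} = (2/5)^{10} = 1024/9765625.
By linearity: E[X] = Σ_H E[X_H] = 181440 · p^{10} = 181440 · 1024/9765625 = 37158912/1953125.
Numerically: E[X] ≈ 19.03.

E[X] = 181440 · (2/5)^{10} = 37158912/1953125 ≈ 19.03.


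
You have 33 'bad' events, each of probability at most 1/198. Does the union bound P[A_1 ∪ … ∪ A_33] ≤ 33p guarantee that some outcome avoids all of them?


Union bound: P[∪_{i=1}^{33} A_i] ≤ Σ_i P[A_i] ≤ 33·p = 33·(1/198) = 1/6.
Numerically: 1/6 ≈ 0.1667.
Is 1/6 < 1? YES.
Since P[∪ A_i] ≤ 1/6 < 1, the complement has P[∩ A_i^c] ≥ 1 − 1/6 = 5/6 > 0, so some outcome avoids every A_i.

33·p = 1/6 ≈ 0.1667; existence CERTIFIED by the union bound.
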